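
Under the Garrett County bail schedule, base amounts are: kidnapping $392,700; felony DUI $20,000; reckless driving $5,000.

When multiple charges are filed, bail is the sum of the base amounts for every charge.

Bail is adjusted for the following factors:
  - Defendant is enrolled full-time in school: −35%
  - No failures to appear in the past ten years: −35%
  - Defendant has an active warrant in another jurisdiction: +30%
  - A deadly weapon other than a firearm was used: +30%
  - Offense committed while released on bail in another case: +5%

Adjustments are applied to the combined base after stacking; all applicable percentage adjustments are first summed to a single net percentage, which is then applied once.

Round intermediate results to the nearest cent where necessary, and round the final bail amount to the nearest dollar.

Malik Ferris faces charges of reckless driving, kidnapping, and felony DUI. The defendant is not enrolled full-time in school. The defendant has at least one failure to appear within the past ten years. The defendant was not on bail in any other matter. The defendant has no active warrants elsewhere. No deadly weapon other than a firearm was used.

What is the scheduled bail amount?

$417,700

Base amounts from the schedule: reckless driving $5,000; kidnapping $392,700; felony DUI $20,000.
Stacking rule: sum of all bases. $5,000 + $392,700 + $20,000 = $417,700.
No adjustment factors apply to this defendant.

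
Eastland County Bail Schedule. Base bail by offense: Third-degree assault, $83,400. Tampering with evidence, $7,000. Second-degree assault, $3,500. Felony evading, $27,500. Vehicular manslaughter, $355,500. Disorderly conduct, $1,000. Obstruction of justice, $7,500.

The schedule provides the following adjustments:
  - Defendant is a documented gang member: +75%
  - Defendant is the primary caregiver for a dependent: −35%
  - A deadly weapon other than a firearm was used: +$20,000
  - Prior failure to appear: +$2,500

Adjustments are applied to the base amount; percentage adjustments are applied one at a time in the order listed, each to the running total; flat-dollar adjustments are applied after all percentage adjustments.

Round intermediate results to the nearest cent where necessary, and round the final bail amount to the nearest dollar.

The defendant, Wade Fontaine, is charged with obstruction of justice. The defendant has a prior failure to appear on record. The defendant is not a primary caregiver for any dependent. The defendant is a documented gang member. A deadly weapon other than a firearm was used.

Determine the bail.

Base amounts from the schedule: obstruction of justice $7,500.
Single charge. Combined base = $7,500.
Defendant is a documented gang member (+75%): $7,500 × 1.75 = $13,125.
A deadly weapon other than a firearm was used (+$20,000 flat): $13,125 + $20,000 = $33,125.
Prior failure to appear (+$2,500 flat): $33,125 + $2,500 = $35,625.

$35,625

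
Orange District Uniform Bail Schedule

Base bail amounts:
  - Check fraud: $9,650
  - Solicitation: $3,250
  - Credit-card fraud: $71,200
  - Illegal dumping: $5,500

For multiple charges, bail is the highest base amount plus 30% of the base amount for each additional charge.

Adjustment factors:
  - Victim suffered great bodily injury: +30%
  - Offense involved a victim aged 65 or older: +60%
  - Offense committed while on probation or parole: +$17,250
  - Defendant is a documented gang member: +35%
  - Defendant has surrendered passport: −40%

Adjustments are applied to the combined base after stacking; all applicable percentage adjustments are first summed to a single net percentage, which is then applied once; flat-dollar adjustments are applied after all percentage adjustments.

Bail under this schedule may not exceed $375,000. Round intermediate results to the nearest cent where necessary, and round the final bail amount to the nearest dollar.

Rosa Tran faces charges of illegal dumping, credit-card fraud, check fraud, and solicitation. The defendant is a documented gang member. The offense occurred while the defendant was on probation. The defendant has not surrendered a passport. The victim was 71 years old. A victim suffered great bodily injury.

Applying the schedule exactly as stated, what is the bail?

Base amounts from the schedule: illegal dumping $5,500; credit-card fraud $71,200; check fraud $9,650; solicitation $3,250.
Stacking rule: highest base plus 30% of each additional charge. Highest is credit-card fraud at $71,200. Additional: $5,500 × 30% = $1,650; $9,650 × 30% = $2,895; $3,250 × 30% = $975. Combined base = $71,200 + $5,520 = $76,720.
Net percentage adjustment: +30% +60% +35% = +125%. $76,720 × 2.25 = $172,620.
Offense committed while on probation or parole (+$17,250 flat): $172,620 + $17,250 = $189,870.
$189,870 is within the $375,000 maximum.

$189,870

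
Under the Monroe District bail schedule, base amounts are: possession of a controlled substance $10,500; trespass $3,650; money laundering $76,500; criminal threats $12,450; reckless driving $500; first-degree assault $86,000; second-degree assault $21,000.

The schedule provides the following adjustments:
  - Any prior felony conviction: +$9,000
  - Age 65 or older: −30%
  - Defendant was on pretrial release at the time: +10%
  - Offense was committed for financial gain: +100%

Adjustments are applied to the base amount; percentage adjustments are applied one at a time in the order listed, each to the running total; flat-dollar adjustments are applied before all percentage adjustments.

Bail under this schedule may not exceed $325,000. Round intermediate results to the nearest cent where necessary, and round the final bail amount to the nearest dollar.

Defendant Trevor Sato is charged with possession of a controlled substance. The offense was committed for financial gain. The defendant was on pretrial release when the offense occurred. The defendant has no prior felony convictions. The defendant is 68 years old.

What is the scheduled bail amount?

$16,170

Base amounts from the schedule: possession of a controlled substance $10,500.
Single charge. Combined base = $10,500.
Age 65 or older (−30%): $10,500 × 0.7 = $7,350.
Defendant was on pretrial release at the time (+10%): $7,350 × 1.1 = $8,085.
Offense was committed for financial gain (+100%): $8,085 × 2 = $16,170.
$16,170 is within the $325,000 maximum.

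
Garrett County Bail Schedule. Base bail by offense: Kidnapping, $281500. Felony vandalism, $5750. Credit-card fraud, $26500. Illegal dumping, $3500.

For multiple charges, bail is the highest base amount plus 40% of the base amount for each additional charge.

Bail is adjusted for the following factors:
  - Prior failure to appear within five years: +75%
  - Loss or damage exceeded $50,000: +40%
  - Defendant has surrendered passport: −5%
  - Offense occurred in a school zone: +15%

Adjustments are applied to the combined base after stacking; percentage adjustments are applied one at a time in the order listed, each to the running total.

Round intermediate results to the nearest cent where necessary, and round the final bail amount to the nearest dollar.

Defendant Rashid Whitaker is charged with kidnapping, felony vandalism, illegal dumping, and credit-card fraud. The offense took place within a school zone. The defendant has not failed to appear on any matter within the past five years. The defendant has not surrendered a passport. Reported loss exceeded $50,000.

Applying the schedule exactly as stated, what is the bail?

Base amounts from the schedule: kidnapping $281500; felony vandalism $5750; illegal dumping $3500; credit-card fraud $26500.
Stacking rule: highest base plus 40% of each additional charge. Highest is kidnapping at $281500. Additional: $5750 × 40% = $2300; $3500 × 40% = $1400; $26500 × 40% = $10600. Combined base = $281500 + $14300 = $295800.
Loss or damage exceeded $50,000 (+40%): $295800 × 1.4 = $414120.
Offense occurred in a school zone (+15%): $414120 × 1.15 = $476238.

$476238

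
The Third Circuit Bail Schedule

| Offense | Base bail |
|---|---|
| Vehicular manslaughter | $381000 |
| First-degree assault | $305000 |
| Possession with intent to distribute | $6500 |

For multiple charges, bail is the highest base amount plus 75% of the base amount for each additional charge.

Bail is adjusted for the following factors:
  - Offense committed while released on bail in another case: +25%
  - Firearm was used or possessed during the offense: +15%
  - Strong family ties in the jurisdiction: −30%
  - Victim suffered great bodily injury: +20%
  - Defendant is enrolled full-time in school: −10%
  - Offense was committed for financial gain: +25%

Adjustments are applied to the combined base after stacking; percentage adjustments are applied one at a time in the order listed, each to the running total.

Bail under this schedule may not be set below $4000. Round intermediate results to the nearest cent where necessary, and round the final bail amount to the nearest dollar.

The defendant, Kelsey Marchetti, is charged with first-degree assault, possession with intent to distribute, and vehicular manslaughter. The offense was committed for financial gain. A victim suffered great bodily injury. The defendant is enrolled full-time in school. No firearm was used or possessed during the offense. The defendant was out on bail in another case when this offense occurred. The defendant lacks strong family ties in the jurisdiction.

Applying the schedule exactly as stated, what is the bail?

$1037180

Base amounts from the schedule: first-degree assault $305000; possession with intent to distribute $6500; vehicular manslaughter $381000.
Stacking rule: highest base plus 75% of each additional charge. Highest is vehicular manslaughter at $381000. Additional: $305000 × 75% = $228750; $6500 × 75% = $4875. Combined base = $381000 + $233625 = $614625.
Offense committed while released on bail in another case (+25%): $614625 × 1.25 = $768281.25.
Victim suffered great bodily injury (+20%): $768281.25 × 1.2 = $921937.50.
Defendant is enrolled full-time in school (−10%): $921937.50 × 0.9 = $829743.75.
Offense was committed for financial gain (+25%): $829743.75 × 1.25 = $1037179.69.
$1037179.69 is at or above the $4000 minimum.
Rounded to the nearest dollar: $1037180.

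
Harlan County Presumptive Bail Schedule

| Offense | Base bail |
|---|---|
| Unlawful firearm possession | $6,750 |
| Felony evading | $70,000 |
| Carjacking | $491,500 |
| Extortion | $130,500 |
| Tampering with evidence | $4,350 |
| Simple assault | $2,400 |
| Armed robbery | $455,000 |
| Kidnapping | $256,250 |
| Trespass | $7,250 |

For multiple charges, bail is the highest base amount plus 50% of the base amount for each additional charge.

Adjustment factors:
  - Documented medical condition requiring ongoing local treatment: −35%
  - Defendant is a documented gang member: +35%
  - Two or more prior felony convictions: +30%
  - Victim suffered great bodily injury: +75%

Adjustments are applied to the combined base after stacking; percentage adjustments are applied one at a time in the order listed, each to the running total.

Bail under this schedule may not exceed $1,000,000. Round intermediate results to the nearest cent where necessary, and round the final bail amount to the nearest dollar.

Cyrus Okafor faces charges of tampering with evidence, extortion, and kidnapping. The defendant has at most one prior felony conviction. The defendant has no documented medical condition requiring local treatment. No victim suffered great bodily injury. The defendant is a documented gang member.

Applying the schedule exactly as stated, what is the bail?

$436,961

Base amounts from the schedule: tampering with evidence $4,350; extortion $130,500; kidnapping $256,250.
Stacking rule: highest base plus 50% of each additional charge. Highest is kidnapping at $256,250. Additional: $4,350 × 50% = $2,175; $130,500 × 50% = $65,250. Combined base = $256,250 + $67,425 = $323,675.
Defendant is a documented gang member (+35%): $323,675 × 1.35 = $436,961.25.
$436,961.25 is within the $1,000,000 maximum.
Rounded to the nearest dollar: $436,961.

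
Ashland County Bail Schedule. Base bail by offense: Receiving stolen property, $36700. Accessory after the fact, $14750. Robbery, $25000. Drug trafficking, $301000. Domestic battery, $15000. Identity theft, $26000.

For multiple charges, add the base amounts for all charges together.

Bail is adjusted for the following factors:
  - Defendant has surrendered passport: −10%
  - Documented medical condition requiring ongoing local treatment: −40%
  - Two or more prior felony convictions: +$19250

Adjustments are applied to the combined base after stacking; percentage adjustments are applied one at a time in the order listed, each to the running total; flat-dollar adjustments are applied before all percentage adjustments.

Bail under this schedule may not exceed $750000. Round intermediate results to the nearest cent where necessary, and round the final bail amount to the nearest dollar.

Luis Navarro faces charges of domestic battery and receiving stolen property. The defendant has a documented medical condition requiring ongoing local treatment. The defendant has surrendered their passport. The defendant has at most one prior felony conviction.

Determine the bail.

Base amounts from the schedule: domestic battery $15000; receiving stolen property $36700.
Stacking rule: sum of all bases. $15000 + $36700 = $51700.
Defendant has surrendered passport (−10%): $51700 × 0.9 = $46530.
Documented medical condition requiring ongoing local treatment (−40%): $46530 × 0.6 = $27918.
$27918 is within the $750000 maximum.

$27918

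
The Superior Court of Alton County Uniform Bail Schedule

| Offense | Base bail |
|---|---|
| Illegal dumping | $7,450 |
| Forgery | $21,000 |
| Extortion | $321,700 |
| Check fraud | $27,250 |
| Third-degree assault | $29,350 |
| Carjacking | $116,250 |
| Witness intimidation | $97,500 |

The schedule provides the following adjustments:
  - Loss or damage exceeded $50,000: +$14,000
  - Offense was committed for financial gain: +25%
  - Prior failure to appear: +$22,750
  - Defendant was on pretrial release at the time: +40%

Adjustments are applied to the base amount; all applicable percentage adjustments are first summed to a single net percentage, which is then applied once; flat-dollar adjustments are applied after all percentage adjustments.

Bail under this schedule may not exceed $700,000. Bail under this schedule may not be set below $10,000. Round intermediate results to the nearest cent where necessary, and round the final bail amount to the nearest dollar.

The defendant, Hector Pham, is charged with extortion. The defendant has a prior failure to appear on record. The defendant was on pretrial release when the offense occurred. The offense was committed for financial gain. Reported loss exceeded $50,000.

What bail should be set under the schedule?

Base amounts from the schedule: extortion $321,700.
Single charge. Combined base = $321,700.
Net percentage adjustment: +25% +40% = +65%. $321,700 × 1.65 = $530,805.
Loss or damage exceeded $50,000 (+$14,000 flat): $530,805 + $14,000 = $544,805.
Prior failure to appear (+$22,750 flat): $544,805 + $22,750 = $567,555.
$567,555 is within the $700,000 maximum.
$567,555 is at or above the $10,000 minimum.

$567,555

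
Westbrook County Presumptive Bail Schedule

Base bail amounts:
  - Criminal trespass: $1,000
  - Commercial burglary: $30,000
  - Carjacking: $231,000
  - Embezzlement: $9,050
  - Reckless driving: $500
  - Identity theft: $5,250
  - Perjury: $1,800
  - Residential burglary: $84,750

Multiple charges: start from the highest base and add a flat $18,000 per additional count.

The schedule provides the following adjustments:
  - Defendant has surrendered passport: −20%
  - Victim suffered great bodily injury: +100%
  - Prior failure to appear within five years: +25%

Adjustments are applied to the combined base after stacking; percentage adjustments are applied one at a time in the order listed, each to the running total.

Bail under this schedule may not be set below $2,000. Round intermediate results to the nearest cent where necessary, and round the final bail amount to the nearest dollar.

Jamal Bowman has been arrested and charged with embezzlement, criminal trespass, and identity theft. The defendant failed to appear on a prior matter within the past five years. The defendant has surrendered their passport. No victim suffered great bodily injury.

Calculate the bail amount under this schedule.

$45,050

Base amounts from the schedule: embezzlement $9,050; criminal trespass $1,000; identity theft $5,250.
Stacking rule: highest base plus $18,000 per additional charge. Highest is embezzlement at $9,050; 2 additional charges → +$36,000. Combined base = $45,050.
Defendant has surrendered passport (−20%): $45,050 × 0.8 = $36,040.
Prior failure to appear within five years (+25%): $36,040 × 1.25 = $45,050.
$45,050 is at or above the $2,000 minimum.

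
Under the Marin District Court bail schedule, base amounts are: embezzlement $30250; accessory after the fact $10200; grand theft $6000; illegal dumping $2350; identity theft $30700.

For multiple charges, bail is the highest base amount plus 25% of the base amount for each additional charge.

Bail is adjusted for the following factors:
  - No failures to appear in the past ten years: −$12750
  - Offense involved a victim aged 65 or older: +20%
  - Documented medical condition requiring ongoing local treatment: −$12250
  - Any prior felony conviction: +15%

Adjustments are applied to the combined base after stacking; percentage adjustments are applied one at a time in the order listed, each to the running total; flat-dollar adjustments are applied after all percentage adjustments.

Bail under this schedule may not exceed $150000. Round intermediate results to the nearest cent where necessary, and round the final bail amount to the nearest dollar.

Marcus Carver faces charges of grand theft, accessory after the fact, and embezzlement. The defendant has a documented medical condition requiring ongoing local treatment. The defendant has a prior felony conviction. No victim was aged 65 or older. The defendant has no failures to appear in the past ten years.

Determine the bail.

Base amounts from the schedule: grand theft $6000; accessory after the fact $10200; embezzlement $30250.
Stacking rule: highest base plus 25% of each additional charge. Highest is embezzlement at $30250. Additional: $6000 × 25% = $1500; $10200 × 25% = $2550. Combined base = $30250 + $4050 = $34300.
Any prior felony conviction (+15%): $34300 × 1.15 = $39445.
No failures to appear in the past ten years (−$12750 flat): $39445 − $12750 = $26695.
Documented medical condition requiring ongoing local treatment (−$12250 flat): $26695 − $12250 = $14445.
$14445 is within the $150000 maximum.

$14445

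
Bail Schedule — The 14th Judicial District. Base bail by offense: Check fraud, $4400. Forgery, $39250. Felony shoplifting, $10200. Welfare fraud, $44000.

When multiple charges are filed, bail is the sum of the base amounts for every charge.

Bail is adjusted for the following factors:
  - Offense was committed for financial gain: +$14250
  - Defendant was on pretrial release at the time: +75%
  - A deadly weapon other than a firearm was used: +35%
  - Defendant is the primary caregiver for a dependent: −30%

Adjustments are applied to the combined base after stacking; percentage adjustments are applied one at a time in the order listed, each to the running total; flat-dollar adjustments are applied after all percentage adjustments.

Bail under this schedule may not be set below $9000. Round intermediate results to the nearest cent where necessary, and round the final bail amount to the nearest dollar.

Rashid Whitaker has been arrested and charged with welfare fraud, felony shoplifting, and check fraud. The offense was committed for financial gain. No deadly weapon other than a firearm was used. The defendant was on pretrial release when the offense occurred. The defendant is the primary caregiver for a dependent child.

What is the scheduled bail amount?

Base amounts from the schedule: welfare fraud $44000; felony shoplifting $10200; check fraud $4400.
Stacking rule: sum of all bases. $44000 + $10200 + $4400 = $58600.
Defendant was on pretrial release at the time (+75%): $58600 × 1.75 = $102550.
Defendant is the primary caregiver for a dependent (−30%): $102550 × 0.7 = $71785.
Offense was committed for financial gain (+$14250 flat): $71785 + $14250 = $86035.
$86035 is at or above the $9000 minimum.

$86035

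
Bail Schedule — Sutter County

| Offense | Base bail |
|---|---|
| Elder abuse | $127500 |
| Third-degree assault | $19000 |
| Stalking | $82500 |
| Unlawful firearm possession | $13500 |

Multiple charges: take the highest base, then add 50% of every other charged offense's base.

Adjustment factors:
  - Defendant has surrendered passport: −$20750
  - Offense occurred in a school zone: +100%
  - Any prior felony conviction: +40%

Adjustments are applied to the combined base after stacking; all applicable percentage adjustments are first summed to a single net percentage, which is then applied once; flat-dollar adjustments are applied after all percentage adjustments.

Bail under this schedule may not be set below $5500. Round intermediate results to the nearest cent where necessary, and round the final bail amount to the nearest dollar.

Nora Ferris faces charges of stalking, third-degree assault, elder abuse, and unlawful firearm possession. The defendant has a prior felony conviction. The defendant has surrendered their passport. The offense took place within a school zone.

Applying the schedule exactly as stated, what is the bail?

$423250

Base amounts from the schedule: stalking $82500; third-degree assault $19000; elder abuse $127500; unlawful firearm possession $13500.
Stacking rule: highest base plus 50% of each additional charge. Highest is elder abuse at $127500. Additional: $82500 × 50% = $41250; $19000 × 50% = $9500; $13500 × 50% = $6750. Combined base = $127500 + $57500 = $185000.
Net percentage adjustment: +100% +40% = +140%. $185000 × 2.4 = $444000.
Defendant has surrendered passport (−$20750 flat): $444000 − $20750 = $423250.
$423250 is at or above the $5500 minimum.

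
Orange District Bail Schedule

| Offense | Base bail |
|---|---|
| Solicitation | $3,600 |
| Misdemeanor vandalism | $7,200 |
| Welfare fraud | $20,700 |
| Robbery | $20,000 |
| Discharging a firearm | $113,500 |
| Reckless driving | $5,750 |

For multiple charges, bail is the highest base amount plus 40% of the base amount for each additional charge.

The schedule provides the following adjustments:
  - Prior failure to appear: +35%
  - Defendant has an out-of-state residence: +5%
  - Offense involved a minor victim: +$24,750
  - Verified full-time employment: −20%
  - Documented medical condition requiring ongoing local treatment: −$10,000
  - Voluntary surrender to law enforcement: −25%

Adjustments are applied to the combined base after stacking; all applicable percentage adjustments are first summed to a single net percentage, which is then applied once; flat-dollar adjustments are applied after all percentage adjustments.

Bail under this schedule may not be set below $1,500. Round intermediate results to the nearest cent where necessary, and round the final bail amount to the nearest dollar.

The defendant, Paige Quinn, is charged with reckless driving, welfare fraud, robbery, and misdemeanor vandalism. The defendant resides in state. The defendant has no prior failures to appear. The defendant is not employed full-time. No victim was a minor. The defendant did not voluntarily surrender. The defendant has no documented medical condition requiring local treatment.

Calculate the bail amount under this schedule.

Base amounts from the schedule: reckless driving $5,750; welfare fraud $20,700; robbery $20,000; misdemeanor vandalism $7,200.
Stacking rule: highest base plus 40% of each additional charge. Highest is welfare fraud at $20,700. Additional: $5,750 × 40% = $2,300; $20,000 × 40% = $8,000; $7,200 × 40% = $2,880. Combined base = $20,700 + $13,180 = $33,880.
No adjustment factors apply to this defendant.
$33,880 is at or above the $1,500 minimum.

$33,880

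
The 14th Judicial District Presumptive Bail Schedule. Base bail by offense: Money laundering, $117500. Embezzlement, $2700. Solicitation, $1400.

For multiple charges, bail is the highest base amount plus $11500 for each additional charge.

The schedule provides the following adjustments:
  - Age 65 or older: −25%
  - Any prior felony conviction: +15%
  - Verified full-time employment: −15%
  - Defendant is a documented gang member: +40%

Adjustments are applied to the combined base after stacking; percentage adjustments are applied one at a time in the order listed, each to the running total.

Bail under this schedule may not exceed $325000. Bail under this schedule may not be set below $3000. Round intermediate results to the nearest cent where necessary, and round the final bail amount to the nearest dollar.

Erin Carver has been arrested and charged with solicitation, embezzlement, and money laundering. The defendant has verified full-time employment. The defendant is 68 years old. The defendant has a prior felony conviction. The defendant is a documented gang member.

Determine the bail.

Base amounts from the schedule: solicitation $1400; embezzlement $2700; money laundering $117500.
Stacking rule: highest base plus $11500 per additional charge. Highest is money laundering at $117500; 2 additional charges → +$23000. Combined base = $140500.
Age 65 or older (−25%): $140500 × 0.75 = $105375.
Any prior felony conviction (+15%): $105375 × 1.15 = $121181.25.
Verified full-time employment (−15%): $121181.25 × 0.85 = $103004.06.
Defendant is a documented gang member (+40%): $103004.06 × 1.4 = $144205.68.
$144205.68 is within the $325000 maximum.
$144205.68 is at or above the $3000 minimum.
Rounded to the nearest dollar: $144206.

$144206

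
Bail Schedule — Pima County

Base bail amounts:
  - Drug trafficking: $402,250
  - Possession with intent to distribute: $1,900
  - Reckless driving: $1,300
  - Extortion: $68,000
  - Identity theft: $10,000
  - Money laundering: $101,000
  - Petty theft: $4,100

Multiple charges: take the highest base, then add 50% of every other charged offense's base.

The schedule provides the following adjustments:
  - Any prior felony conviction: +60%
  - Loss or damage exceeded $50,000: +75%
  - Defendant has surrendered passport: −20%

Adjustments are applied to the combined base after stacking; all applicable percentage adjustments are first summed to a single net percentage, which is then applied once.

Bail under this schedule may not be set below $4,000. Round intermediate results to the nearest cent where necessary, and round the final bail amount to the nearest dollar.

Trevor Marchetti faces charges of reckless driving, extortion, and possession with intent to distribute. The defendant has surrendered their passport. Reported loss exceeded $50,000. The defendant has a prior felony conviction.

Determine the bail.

Base amounts from the schedule: reckless driving $1,300; extortion $68,000; possession with intent to distribute $1,900.
Stacking rule: highest base plus 50% of each additional charge. Highest is extortion at $68,000. Additional: $1,300 × 50% = $650; $1,900 × 50% = $950. Combined base = $68,000 + $1,600 = $69,600.
Net percentage adjustment: +60% +75% −20% = +115%. $69,600 × 2.15 = $149,640.
$149,640 is at or above the $4,000 minimum.

$149,640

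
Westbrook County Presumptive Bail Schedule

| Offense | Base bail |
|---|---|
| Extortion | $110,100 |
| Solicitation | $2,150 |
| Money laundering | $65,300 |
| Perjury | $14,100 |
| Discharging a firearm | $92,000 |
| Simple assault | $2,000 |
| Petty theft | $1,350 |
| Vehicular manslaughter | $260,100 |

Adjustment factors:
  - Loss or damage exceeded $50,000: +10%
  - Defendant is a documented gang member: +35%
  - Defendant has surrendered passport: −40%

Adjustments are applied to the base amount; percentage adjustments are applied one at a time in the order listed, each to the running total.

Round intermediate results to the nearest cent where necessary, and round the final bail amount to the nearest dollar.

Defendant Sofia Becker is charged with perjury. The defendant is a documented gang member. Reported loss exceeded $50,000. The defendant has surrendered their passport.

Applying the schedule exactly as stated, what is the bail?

$12,563

Base amounts from the schedule: perjury $14,100.
Single charge. Combined base = $14,100.
Loss or damage exceeded $50,000 (+10%): $14,100 × 1.1 = $15,510.
Defendant is a documented gang member (+35%): $15,510 × 1.35 = $20,938.50.
Defendant has surrendered passport (−40%): $20,938.50 × 0.6 = $12,563.10.
Rounded to the nearest dollar: $12,563.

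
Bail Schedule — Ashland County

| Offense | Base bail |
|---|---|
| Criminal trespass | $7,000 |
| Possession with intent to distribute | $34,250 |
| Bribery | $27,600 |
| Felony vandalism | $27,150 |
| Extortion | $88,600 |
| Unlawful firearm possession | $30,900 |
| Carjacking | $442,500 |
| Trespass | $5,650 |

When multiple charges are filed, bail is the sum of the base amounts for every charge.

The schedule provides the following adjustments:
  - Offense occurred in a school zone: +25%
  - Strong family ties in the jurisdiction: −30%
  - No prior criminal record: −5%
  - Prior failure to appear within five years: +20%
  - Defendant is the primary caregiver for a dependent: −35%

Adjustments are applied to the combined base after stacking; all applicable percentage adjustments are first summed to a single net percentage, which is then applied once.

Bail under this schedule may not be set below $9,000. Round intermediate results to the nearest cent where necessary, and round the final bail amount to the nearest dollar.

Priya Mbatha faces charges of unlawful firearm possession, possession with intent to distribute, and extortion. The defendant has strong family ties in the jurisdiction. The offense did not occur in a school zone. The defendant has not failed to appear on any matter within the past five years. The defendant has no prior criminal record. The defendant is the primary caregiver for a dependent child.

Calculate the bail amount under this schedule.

$46,125

Base amounts from the schedule: unlawful firearm possession $30,900; possession with intent to distribute $34,250; extortion $88,600.
Stacking rule: sum of all bases. $30,900 + $34,250 + $88,600 = $153,750.
Net percentage adjustment: −30% −5% −35% = −70%. $153,750 × 0.3 = $46,125.
$46,125 is at or above the $9,000 minimum.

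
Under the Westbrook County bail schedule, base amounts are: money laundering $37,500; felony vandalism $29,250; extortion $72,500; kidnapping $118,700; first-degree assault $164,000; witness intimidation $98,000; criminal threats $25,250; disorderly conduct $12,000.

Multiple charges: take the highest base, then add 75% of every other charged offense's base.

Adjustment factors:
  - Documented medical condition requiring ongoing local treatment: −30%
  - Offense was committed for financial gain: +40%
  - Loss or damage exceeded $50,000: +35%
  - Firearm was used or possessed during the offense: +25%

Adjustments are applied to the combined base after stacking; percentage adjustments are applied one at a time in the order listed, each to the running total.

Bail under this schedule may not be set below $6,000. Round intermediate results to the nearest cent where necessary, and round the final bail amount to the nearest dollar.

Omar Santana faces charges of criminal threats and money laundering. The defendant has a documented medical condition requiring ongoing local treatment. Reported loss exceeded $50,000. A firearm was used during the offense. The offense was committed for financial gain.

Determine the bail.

$93,334

Base amounts from the schedule: criminal threats $25,250; money laundering $37,500.
Stacking rule: highest base plus 75% of each additional charge. Highest is money laundering at $37,500. Additional: $25,250 × 75% = $18,937.50. Combined base = $37,500 + $18,937.50 = $56,437.50.
Documented medical condition requiring ongoing local treatment (−30%): $56,437.50 × 0.7 = $39,506.25.
Offense was committed for financial gain (+40%): $39,506.25 × 1.4 = $55,308.75.
Loss or damage exceeded $50,000 (+35%): $55,308.75 × 1.35 = $74,666.81.
Firearm was used or possessed during the offense (+25%): $74,666.81 × 1.25 = $93,333.51.
$93,333.51 is at or above the $6,000 minimum.
Rounded to the nearest dollar: $93,334.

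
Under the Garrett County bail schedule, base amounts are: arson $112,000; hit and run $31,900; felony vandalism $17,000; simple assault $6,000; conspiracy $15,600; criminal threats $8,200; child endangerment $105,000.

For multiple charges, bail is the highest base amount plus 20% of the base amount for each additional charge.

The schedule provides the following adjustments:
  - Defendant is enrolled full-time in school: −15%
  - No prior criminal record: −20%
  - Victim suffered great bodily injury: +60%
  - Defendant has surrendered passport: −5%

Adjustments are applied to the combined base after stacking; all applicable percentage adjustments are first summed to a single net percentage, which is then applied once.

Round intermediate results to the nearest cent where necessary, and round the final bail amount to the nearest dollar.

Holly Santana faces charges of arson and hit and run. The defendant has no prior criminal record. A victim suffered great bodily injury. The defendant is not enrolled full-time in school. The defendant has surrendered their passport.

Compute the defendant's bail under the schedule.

Base amounts from the schedule: arson $112,000; hit and run $31,900.
Stacking rule: highest base plus 20% of each additional charge. Highest is arson at $112,000. Additional: $31,900 × 20% = $6,380. Combined base = $112,000 + $6,380 = $118,380.
Net percentage adjustment: −20% +60% −5% = +35%. $118,380 × 1.35 = $159,813.

$159,813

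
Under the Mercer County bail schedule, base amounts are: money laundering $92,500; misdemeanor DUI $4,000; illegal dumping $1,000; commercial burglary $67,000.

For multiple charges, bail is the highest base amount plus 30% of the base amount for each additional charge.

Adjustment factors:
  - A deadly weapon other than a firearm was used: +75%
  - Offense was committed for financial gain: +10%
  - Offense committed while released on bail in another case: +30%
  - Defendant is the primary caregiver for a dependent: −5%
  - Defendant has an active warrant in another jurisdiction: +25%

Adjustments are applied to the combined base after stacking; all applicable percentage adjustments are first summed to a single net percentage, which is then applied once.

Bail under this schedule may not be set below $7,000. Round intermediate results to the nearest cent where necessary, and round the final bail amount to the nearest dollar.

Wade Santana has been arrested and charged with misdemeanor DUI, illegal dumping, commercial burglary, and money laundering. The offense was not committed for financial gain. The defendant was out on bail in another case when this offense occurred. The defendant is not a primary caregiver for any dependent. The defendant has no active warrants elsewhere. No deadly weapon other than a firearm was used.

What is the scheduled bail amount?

$148,330

Base amounts from the schedule: misdemeanor DUI $4,000; illegal dumping $1,000; commercial burglary $67,000; money laundering $92,500.
Stacking rule: highest base plus 30% of each additional charge. Highest is money laundering at $92,500. Additional: $4,000 × 30% = $1,200; $1,000 × 30% = $300; $67,000 × 30% = $20,100. Combined base = $92,500 + $21,600 = $114,100.
Offense committed while released on bail in another case (+30%): $114,100 × 1.3 = $148,330.
$148,330 is at or above the $7,000 minimum.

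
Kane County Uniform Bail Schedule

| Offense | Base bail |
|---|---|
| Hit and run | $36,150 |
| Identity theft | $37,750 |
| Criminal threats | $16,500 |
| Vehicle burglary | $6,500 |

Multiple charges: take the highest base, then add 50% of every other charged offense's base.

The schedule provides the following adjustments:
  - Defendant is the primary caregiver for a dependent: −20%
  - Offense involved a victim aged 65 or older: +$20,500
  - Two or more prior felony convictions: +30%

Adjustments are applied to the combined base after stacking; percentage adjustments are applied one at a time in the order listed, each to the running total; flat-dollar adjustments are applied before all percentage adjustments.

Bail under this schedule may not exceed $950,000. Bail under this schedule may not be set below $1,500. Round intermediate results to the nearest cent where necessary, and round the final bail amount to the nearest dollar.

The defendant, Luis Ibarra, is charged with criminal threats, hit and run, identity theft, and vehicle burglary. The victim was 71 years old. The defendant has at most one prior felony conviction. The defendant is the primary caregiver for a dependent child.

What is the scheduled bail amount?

$70,260

Base amounts from the schedule: criminal threats $16,500; hit and run $36,150; identity theft $37,750; vehicle burglary $6,500.
Stacking rule: highest base plus 50% of each additional charge. Highest is identity theft at $37,750. Additional: $16,500 × 50% = $8,250; $36,150 × 50% = $18,075; $6,500 × 50% = $3,250. Combined base = $37,750 + $29,575 = $67,325.
Offense involved a victim aged 65 or older (+$20,500 flat): $67,325 + $20,500 = $87,825.
Defendant is the primary caregiver for a dependent (−20%): $87,825 × 0.8 = $70,260.
$70,260 is within the $950,000 maximum.
$70,260 is at or above the $1,500 minimum.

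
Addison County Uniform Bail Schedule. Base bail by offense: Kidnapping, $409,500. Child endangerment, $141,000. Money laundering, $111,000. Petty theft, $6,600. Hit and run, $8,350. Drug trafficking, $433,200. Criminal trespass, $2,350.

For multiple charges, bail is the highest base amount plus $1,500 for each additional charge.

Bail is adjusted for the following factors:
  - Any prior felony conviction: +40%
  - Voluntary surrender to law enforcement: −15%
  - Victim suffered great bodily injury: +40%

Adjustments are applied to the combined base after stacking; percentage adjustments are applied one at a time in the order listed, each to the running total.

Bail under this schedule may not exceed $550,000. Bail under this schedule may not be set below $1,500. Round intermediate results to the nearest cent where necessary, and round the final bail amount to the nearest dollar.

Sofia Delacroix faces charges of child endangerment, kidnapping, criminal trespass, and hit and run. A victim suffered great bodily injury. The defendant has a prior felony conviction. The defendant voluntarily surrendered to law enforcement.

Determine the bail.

Base amounts from the schedule: child endangerment $141,000; kidnapping $409,500; criminal trespass $2,350; hit and run $8,350.
Stacking rule: highest base plus $1,500 per additional charge. Highest is kidnapping at $409,500; 3 additional charges → +$4,500. Combined base = $414,000.
Any prior felony conviction (+40%): $414,000 × 1.4 = $579,600.
Voluntary surrender to law enforcement (−15%): $579,600 × 0.85 = $492,660.
Victim suffered great bodily injury (+40%): $492,660 × 1.4 = $689,724.
Result $689,724 exceeds the maximum of $550,000; bail is capped at $550,000.
$550,000 is at or above the $1,500 minimum.

$550,000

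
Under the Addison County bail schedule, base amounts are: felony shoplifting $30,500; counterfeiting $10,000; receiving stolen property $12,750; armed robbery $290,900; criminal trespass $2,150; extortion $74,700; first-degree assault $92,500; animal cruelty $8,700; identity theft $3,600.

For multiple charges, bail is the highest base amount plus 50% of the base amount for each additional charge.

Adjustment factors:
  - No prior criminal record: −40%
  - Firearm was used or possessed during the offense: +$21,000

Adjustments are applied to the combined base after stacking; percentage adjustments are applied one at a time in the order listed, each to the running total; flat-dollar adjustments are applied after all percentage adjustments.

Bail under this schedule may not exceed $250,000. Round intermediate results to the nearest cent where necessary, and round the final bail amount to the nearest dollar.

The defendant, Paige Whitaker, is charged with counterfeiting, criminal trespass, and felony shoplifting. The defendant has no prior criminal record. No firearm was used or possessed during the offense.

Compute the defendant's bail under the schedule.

Base amounts from the schedule: counterfeiting $10,000; criminal trespass $2,150; felony shoplifting $30,500.
Stacking rule: highest base plus 50% of each additional charge. Highest is felony shoplifting at $30,500. Additional: $10,000 × 50% = $5,000; $2,150 × 50% = $1,075. Combined base = $30,500 + $6,075 = $36,575.
No prior criminal record (−40%): $36,575 × 0.6 = $21,945.
$21,945 is within the $250,000 maximum.

$21,945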